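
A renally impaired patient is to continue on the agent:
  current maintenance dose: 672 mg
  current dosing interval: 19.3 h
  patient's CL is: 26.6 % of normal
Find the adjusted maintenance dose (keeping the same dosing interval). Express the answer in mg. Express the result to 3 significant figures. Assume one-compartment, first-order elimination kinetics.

179 mg

To keep the same average steady-state level, dosing rate must scale with clearance.
CL ratio = 26.6 / 100 = 0.2660
New dose (same interval) = 672 × 0.2660 = 178.8 mg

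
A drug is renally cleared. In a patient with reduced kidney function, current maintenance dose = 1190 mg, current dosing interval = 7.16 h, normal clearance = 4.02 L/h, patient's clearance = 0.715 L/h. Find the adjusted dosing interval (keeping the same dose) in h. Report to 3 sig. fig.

40.3 h

To keep the same average steady-state level, dosing rate must scale with clearance.
CL ratio = 0.715 / 4.02 = 0.1779
New interval (same dose) = 7.16 / 0.1779 = 40.25 h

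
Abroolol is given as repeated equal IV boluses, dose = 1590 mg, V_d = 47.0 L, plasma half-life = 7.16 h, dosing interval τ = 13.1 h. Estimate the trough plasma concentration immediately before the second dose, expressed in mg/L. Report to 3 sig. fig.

C₀ per dose = Dose / Vd = 1590 / 47.0 = 33.83 mg/L
k = ln2 / t½ = 0.693147 / 7.16 = 0.09681 h⁻¹
Fraction remaining after one interval: r = e^(−kτ) = e^(−0.09681 × 13.1) = 0.2813
Before dose 2, 1 dose has been given (aged 1τ).
C_trough = C₀ × r = 33.83 × 0.2813 = 9.516 mg/L

9.52 mg/L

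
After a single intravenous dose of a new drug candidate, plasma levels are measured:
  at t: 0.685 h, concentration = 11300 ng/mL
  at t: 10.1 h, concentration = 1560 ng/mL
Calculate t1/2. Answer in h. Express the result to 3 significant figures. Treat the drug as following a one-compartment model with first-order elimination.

3.30 h

k = ln(C₁/C₂) / (t₂ − t₁) = ln(11300/1560) / (10.1 − 0.685)
  = 1.980 / 9.415 = 0.2103 h⁻¹
t½ = ln2 / k = 0.693147 / 0.2103 = 3.296 h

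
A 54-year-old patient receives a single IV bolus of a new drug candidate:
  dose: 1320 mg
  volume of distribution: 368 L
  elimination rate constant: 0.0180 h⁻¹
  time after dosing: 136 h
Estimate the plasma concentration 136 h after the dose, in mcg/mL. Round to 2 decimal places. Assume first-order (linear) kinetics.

C₀ = Dose / Vd = 1320 / 368 = 3.587 mg/L
C = C₀ · e^(−k·t) = 3.587 × e^(−0.01800 × 136)
  = 3.587 × 0.08647 = 0.3102 mg/L
(0.3102 mg/L = 0.3102 mcg/mL)

0.31 mcg/mL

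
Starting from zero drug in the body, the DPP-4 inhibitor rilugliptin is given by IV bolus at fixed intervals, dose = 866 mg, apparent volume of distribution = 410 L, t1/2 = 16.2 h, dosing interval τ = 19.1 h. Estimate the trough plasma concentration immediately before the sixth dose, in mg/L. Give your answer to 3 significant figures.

1.64 mg/L

C₀ per dose = Dose / Vd = 866 / 410 = 2.112 mg/L
k = ln2 / t½ = 0.693147 / 16.2 = 0.04279 h⁻¹
Fraction remaining after one interval: r = e^(−kτ) = e^(−0.04279 × 19.1) = 0.4416
Before dose 6, 5 doses have been given (aged 1τ, 2τ, 3τ, 4τ, 5τ).
C_trough = C₀ × (r + r² + … + r^5) = C₀ × r(1−r^5)/(1−r)
        = 2.112 × 0.4416 × (1 − 0.01679) / (1 − 0.4416) = 1.642 mg/L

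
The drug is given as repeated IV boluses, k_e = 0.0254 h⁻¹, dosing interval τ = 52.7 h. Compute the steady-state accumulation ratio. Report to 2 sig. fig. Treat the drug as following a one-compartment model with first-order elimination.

e^(−kτ) = e^(−0.02540 × 52.7) = 0.2622
Accumulation ratio R = 1 / (1 − e^(−kτ)) = 1 / (1 − 0.2622) = 1.355

1.4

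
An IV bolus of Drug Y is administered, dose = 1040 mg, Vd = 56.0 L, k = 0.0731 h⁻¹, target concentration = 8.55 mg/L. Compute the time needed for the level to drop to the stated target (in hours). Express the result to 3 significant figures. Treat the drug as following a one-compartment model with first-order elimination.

10.6 h

C₀ = Dose / Vd = 1040 / 56.0 = 18.57 mg/L
t = ln(C₀ / C) / k = ln(18.57 / 8.55) / 0.07310
  = ln(2.172) / 0.07310 = 0.7756 / 0.07310 = 10.61 h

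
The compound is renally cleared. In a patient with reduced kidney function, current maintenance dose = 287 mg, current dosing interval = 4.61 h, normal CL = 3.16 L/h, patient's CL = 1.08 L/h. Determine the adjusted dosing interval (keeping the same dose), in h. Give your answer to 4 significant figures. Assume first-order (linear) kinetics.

To keep the same average steady-state level, dosing rate must scale with clearance.
CL ratio = 1.08 / 3.16 = 0.3418
New interval (same dose) = 4.61 / 0.3418 = 13.49 h

13.49 h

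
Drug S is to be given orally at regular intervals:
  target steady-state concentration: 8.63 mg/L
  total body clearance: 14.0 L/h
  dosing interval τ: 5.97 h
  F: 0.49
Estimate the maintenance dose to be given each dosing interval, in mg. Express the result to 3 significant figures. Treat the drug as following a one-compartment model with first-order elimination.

At steady state, F × (Dose/τ) = Css × CL.
Dose = Css × CL × τ / F = 8.63 × 14.00 × 5.97 / 0.49 = 1472 mg

1470 mg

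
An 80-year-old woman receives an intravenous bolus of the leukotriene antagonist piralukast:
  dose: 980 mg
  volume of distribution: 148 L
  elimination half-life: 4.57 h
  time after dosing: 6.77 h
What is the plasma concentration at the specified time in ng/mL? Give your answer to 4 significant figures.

C₀ = Dose / Vd = 980.0 / 148 = 6.622 mg/L
k = ln2 / t½ = 0.693147 / 4.57 = 0.1517 h⁻¹
C = C₀ · e^(−k·t) = 6.622 × e^(−0.1517 × 6.77)
  = 6.622 × 0.3581 = 2.371 mg/L
Convert: 2.371 mg/L × 1000 = 2371 ng/mL

2371 ng/mL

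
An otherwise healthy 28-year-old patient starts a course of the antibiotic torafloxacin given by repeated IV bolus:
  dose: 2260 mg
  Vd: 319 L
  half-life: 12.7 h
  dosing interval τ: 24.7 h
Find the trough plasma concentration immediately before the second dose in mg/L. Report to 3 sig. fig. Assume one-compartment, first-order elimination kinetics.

1.84 mg/L

C₀ per dose = Dose / Vd = 2260 / 319 = 7.085 mg/L
k = ln2 / t½ = 0.693147 / 12.7 = 0.05458 h⁻¹
Fraction remaining after one interval: r = e^(−kτ) = e^(−0.05458 × 24.7) = 0.2597
Before dose 2, 1 dose has been given (aged 1τ).
C_trough = C₀ × r = 7.085 × 0.2597 = 1.840 mg/L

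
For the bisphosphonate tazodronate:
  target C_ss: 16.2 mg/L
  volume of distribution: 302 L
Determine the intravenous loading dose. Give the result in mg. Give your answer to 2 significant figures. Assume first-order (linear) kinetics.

LD = Css × Vd = 16.2 × 302 = 4892 mg

4900 mg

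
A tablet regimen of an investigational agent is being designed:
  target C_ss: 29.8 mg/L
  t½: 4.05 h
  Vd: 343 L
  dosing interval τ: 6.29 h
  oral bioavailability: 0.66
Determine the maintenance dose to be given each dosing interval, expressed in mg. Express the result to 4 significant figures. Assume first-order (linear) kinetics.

16670 mg

k = ln2 / t½ = 0.693147 / 4.05 = 0.1711 h⁻¹
CL = k × Vd = 0.1711 × 343 = 58.69 L/h
At steady state, F × (Dose/τ) = Css × CL.
Dose = Css × CL × τ / F = 29.8 × 58.69 × 6.29 / 0.66 = 16670 mg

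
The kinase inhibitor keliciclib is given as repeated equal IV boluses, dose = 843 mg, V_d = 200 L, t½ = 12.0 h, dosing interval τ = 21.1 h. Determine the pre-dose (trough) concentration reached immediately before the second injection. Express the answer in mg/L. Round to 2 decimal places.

1.25 mg/L

C₀ per dose = Dose / Vd = 843 / 200 = 4.215 mg/L
k = ln2 / t½ = 0.693147 / 12.0 = 0.05776 h⁻¹
Fraction remaining after one interval: r = e^(−kτ) = e^(−0.05776 × 21.1) = 0.2956
Before dose 2, 1 dose has been given (aged 1τ).
C_trough = C₀ × r = 4.215 × 0.2956 = 1.246 mg/L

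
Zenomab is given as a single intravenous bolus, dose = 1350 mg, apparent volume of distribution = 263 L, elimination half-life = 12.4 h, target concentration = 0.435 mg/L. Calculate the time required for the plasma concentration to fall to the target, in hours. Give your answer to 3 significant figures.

44.2 h

C₀ = Dose / Vd = 1350 / 263 = 5.133 mg/L
k = ln2 / t½ = 0.693147 / 12.4 = 0.05590 h⁻¹
t = ln(C₀ / C) / k = ln(5.133 / 0.435) / 0.05590
  = ln(11.80) / 0.05590 = 2.468 / 0.05590 = 44.15 h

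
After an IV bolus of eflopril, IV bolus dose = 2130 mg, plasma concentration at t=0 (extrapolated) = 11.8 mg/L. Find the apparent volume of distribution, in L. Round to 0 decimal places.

181 L

Vd = Dose / C₀ = 2130 / 11.8 = 180.5 L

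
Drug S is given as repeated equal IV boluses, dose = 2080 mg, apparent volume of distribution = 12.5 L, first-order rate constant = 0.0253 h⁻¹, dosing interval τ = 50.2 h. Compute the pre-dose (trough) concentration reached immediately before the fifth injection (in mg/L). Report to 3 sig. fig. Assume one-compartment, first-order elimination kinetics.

C₀ per dose = Dose / Vd = 2080 / 12.5 = 166.4 mg/L
Fraction remaining after one interval: r = e^(−kτ) = e^(−0.02530 × 50.2) = 0.2808
Before dose 5, 4 doses have been given (aged 1τ, 2τ, 3τ, 4τ).
C_trough = C₀ × (r + r² + … + r^4) = C₀ × r(1−r^4)/(1−r)
        = 166.4 × 0.2808 × (1 − 0.006217) / (1 − 0.2808) = 64.56 mg/L

64.6 mg/L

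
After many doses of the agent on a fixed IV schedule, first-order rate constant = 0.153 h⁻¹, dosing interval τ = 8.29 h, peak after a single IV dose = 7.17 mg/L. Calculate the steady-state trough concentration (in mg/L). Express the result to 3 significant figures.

e^(−kτ) = e^(−0.1530 × 8.29) = 0.2813
Accumulation ratio R = 1 / (1 − e^(−kτ)) = 1 / (1 − 0.2813) = 1.391
Steady-state trough = C₀ × R × e^(−kτ) = 7.17 × 1.391 × 0.2813 = 2.806 mg/L

2.81 mg/L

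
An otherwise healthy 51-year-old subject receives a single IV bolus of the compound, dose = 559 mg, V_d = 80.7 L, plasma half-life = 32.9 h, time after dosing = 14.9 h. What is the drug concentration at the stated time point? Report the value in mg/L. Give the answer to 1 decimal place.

5.1 mg/L

C₀ = Dose / Vd = 559.0 / 80.7 = 6.927 mg/L
k = ln2 / t½ = 0.693147 / 32.9 = 0.02107 h⁻¹
C = C₀ · e^(−k·t) = 6.927 × e^(−0.02107 × 14.9)
  = 6.927 × 0.7306 = 5.061 mg/L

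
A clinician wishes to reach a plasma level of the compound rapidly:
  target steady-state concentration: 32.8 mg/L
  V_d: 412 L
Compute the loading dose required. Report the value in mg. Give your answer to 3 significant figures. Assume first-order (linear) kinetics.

13500 mg

LD = Css × Vd = 32.8 × 412 = 13510 mg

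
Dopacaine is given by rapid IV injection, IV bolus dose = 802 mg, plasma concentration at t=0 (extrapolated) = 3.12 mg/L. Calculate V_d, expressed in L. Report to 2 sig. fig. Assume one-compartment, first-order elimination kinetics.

Vd = Dose / C₀ = 802.0 / 3.12 = 257.1 L

260 L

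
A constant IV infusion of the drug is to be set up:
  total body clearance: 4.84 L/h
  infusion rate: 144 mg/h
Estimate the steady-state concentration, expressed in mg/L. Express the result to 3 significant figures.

29.8 mg/L

At steady state Css = R₀ / CL = 144 / 4.840 = 29.75 mg/L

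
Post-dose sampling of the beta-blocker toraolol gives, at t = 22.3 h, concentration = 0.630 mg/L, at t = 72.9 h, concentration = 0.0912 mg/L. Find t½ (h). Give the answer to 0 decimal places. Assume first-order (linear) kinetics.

k = ln(C₁/C₂) / (t₂ − t₁) = ln(0.630/0.0912) / (72.9 − 22.3)
  = 1.933 / 50.60 = 0.03820 h⁻¹
t½ = ln2 / k = 0.693147 / 0.03820 = 18.15 h

18 h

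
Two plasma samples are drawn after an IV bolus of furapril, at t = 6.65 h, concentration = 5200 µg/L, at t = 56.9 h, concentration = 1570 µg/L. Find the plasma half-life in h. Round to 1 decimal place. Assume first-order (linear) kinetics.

29.1 h

k = ln(C₁/C₂) / (t₂ − t₁) = ln(5200/1570) / (56.9 − 6.65)
  = 1.198 / 50.25 = 0.02384 h⁻¹
t½ = ln2 / k = 0.693147 / 0.02384 = 29.07 h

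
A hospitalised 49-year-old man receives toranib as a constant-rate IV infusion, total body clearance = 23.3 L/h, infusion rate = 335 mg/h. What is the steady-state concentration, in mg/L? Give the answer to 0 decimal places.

14 mg/L

At steady state Css = R₀ / CL = 335 / 23.30 = 14.38 mg/L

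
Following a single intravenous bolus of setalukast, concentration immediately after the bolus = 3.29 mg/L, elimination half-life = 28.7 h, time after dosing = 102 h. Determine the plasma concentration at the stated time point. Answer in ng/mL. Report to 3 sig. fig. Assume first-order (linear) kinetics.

280 ng/mL

k = ln2 / t½ = 0.693147 / 28.7 = 0.02415 h⁻¹
C = C₀ · e^(−k·t) = 3.290 × e^(−0.02415 × 102)
  = 3.290 × 0.08515 = 0.2801 mg/L
Convert: 0.2801 mg/L × 1000 = 280.1 ng/mL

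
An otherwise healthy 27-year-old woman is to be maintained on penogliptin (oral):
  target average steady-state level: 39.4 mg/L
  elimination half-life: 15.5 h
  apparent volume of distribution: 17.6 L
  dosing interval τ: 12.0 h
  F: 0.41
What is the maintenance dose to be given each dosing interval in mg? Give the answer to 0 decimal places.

908 mg

k = ln2 / t½ = 0.693147 / 15.5 = 0.04472 h⁻¹
CL = k × Vd = 0.04472 × 17.6 = 0.7871 L/h
At steady state, F × (Dose/τ) = Css × CL.
Dose = Css × CL × τ / F = 39.4 × 0.7871 × 12.0 / 0.41 = 907.7 mg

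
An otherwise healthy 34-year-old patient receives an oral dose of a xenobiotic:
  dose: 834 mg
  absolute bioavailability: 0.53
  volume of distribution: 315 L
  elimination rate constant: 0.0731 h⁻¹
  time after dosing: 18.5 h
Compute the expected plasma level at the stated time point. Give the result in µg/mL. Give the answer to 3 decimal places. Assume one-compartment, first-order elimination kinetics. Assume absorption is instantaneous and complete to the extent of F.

Amount reaching circulation = F × Dose = 0.53 × 834.0 = 442.0 mg
C₀ = F·Dose / Vd = 442.0 / 315 = 1.403 mg/L
C = C₀ · e^(−k·t) = 1.403 × e^(−0.07310 × 18.5)
  = 1.403 × 0.2586 = 0.3628 mg/L
(0.3628 mg/L = 0.3628 µg/mL)

0.363 µg/mL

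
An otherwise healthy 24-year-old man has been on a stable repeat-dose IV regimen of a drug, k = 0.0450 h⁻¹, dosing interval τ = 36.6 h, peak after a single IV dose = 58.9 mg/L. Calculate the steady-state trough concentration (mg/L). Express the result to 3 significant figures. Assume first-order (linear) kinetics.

14.1 mg/L

e^(−kτ) = e^(−0.04500 × 36.6) = 0.1926
Accumulation ratio R = 1 / (1 − e^(−kτ)) = 1 / (1 − 0.1926) = 1.239
Steady-state trough = C₀ × R × e^(−kτ) = 58.9 × 1.239 × 0.1926 = 14.06 mg/L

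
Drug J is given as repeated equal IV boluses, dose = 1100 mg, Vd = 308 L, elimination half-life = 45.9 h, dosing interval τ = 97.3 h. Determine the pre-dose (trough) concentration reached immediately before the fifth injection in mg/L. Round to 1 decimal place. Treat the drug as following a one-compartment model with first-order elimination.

C₀ per dose = Dose / Vd = 1100 / 308 = 3.571 mg/L
k = ln2 / t½ = 0.693147 / 45.9 = 0.01510 h⁻¹
Fraction remaining after one interval: r = e^(−kτ) = e^(−0.01510 × 97.3) = 0.2301
Before dose 5, 4 doses have been given (aged 1τ, 2τ, 3τ, 4τ).
C_trough = C₀ × (r + r² + … + r^4) = C₀ × r(1−r^4)/(1−r)
        = 3.571 × 0.2301 × (1 − 0.002803) / (1 − 0.2301) = 1.064 mg/L

1.1 mg/L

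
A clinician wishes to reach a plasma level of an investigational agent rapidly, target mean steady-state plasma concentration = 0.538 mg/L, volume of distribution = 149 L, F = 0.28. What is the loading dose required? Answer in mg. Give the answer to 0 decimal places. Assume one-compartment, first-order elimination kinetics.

286 mg

LD = Css × Vd / F = 0.538 × 149 / 0.28 = 286.3 mg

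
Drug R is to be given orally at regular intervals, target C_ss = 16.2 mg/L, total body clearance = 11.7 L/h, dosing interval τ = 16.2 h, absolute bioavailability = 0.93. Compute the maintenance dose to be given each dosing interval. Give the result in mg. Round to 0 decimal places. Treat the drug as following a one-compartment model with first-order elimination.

3302 mg

At steady state, F × (Dose/τ) = Css × CL.
Dose = Css × CL × τ / F = 16.2 × 11.70 × 16.2 / 0.93 = 3302 mg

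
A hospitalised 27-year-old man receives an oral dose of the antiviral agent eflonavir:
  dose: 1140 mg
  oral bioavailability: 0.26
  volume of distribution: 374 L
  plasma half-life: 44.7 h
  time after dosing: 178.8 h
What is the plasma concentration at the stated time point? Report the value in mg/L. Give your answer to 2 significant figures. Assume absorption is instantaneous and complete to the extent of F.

0.050 mg/L

Amount reaching circulation = F × Dose = 0.26 × 1140 = 296.4 mg
C₀ = F·Dose / Vd = 296.4 / 374 = 0.7925 mg/L
k = ln2 / t½ = 0.693147 / 44.7 = 0.01551 h⁻¹
t / t½ = 178.8 / 44.7 = 4 half-lives
C = C₀ × (1/2)^4 = 0.7925 × 0.06250 = 0.04953 mg/L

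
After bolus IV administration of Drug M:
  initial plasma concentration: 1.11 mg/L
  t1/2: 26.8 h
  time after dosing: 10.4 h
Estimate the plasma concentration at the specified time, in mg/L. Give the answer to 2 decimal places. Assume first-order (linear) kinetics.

k = ln2 / t½ = 0.693147 / 26.8 = 0.02586 h⁻¹
C = C₀ · e^(−k·t) = 1.110 × e^(−0.02586 × 10.4)
  = 1.110 × 0.7642 = 0.8483 mg/L

0.85 mg/L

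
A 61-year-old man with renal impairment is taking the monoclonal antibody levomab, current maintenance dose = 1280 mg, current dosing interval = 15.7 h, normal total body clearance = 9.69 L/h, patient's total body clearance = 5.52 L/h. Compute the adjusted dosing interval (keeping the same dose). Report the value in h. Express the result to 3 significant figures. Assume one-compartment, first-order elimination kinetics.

27.6 h

To keep the same average steady-state level, dosing rate must scale with clearance.
CL ratio = 5.52 / 9.69 = 0.5697
New interval (same dose) = 15.7 / 0.5697 = 27.56 h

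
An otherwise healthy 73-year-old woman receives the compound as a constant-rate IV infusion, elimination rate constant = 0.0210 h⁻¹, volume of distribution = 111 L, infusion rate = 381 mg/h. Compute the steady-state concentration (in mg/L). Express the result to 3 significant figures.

163 mg/L

CL = k × Vd = 0.02100 × 111 = 2.331 L/h
At steady state Css = R₀ / CL = 381 / 2.331 = 163.4 mg/L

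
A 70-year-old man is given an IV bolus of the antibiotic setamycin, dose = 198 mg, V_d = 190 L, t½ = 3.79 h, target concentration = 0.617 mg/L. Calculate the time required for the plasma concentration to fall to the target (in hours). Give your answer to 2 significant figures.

2.9 h

C₀ = Dose / Vd = 198.0 / 190 = 1.042 mg/L
k = ln2 / t½ = 0.693147 / 3.79 = 0.1829 h⁻¹
t = ln(C₀ / C) / k = ln(1.042 / 0.617) / 0.1829
  = ln(1.689) / 0.1829 = 0.5241 / 0.1829 = 2.866 h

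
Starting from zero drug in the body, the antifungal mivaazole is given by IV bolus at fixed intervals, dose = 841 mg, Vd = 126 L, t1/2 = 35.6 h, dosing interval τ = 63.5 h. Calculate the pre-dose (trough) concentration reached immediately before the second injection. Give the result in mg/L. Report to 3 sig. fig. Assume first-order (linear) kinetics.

1.94 mg/L

C₀ per dose = Dose / Vd = 841 / 126 = 6.675 mg/L
k = ln2 / t½ = 0.693147 / 35.6 = 0.01947 h⁻¹
Fraction remaining after one interval: r = e^(−kτ) = e^(−0.01947 × 63.5) = 0.2904
Before dose 2, 1 dose has been given (aged 1τ).
C_trough = C₀ × r = 6.675 × 0.2904 = 1.938 mg/L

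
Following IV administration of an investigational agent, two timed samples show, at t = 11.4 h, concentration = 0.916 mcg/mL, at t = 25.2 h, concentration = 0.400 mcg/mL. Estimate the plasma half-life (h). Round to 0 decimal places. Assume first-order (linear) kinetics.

k = ln(C₁/C₂) / (t₂ − t₁) = ln(0.916/0.400) / (25.2 − 11.4)
  = 0.8286 / 13.80 = 0.06004 h⁻¹
t½ = ln2 / k = 0.693147 / 0.06004 = 11.54 h

12 h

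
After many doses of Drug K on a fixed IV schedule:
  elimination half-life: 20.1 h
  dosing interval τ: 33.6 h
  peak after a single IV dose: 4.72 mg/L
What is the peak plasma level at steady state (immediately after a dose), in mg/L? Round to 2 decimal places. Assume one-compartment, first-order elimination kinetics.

k = ln2 / t½ = 0.693147 / 20.1 = 0.03448 h⁻¹
e^(−kτ) = e^(−0.03448 × 33.6) = 0.3139
Accumulation ratio R = 1 / (1 − e^(−kτ)) = 1 / (1 − 0.3139) = 1.458
Steady-state peak = C₀ × R = 4.72 × 1.458 = 6.882 mg/L

6.88 mg/L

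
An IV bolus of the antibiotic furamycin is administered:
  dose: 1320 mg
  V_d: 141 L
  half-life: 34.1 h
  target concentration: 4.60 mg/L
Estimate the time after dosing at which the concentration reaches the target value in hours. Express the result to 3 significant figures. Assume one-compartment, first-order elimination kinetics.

35.0 h

C₀ = Dose / Vd = 1320 / 141 = 9.362 mg/L
k = ln2 / t½ = 0.693147 / 34.1 = 0.02033 h⁻¹
t = ln(C₀ / C) / k = ln(9.362 / 4.60) / 0.02033
  = ln(2.035) / 0.02033 = 0.7105 / 0.02033 = 34.95 h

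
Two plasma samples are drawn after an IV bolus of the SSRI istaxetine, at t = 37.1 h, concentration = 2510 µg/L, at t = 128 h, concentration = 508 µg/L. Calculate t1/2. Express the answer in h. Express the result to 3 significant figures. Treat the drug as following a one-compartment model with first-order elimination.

k = ln(C₁/C₂) / (t₂ − t₁) = ln(2510/508) / (128 − 37.1)
  = 1.598 / 90.90 = 0.01758 h⁻¹
t½ = ln2 / k = 0.693147 / 0.01758 = 39.43 h

39.4 h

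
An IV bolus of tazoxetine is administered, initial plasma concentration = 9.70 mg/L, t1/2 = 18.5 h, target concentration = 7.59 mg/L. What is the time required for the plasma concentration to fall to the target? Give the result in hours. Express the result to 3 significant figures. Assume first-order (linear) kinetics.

6.55 h

k = ln2 / t½ = 0.693147 / 18.5 = 0.03747 h⁻¹
t = ln(C₀ / C) / k = ln(9.700 / 7.59) / 0.03747
  = ln(1.278) / 0.03747 = 0.2453 / 0.03747 = 6.547 h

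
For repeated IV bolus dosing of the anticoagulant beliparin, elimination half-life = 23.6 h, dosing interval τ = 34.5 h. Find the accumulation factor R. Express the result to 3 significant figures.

1.57

k = ln2 / t½ = 0.693147 / 23.6 = 0.02937 h⁻¹
e^(−kτ) = e^(−0.02937 × 34.5) = 0.3630
Accumulation ratio R = 1 / (1 − e^(−kτ)) = 1 / (1 − 0.3630) = 1.570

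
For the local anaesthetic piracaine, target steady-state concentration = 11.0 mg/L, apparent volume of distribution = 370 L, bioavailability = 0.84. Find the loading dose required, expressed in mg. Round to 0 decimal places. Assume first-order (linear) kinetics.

LD = Css × Vd / F = 11.0 × 370 / 0.84 = 4845 mg

4845 mg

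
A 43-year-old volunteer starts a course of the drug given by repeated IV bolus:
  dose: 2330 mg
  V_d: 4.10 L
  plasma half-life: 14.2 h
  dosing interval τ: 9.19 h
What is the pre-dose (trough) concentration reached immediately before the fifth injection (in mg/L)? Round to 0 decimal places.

C₀ per dose = Dose / Vd = 2330 / 4.10 = 568.3 mg/L
k = ln2 / t½ = 0.693147 / 14.2 = 0.04881 h⁻¹
Fraction remaining after one interval: r = e^(−kτ) = e^(−0.04881 × 9.19) = 0.6385
Before dose 5, 4 doses have been given (aged 1τ, 2τ, 3τ, 4τ).
C_trough = C₀ × (r + r² + … + r^4) = C₀ × r(1−r^4)/(1−r)
        = 568.3 × 0.6385 × (1 − 0.1662) / (1 − 0.6385) = 836.9 mg/L

837 mg/L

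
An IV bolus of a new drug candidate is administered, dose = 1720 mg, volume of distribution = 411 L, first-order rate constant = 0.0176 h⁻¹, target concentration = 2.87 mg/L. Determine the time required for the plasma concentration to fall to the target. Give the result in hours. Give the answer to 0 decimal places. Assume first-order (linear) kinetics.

C₀ = Dose / Vd = 1720 / 411 = 4.185 mg/L
t = ln(C₀ / C) / k = ln(4.185 / 2.87) / 0.01760
  = ln(1.458) / 0.01760 = 0.3771 / 0.01760 = 21.43 h

21 h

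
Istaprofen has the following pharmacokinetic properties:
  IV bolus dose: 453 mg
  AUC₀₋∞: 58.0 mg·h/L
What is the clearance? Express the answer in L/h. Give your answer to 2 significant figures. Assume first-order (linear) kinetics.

CL = Dose / AUC = 453 / 58.0 = 7.810 L/h

7.8 L/h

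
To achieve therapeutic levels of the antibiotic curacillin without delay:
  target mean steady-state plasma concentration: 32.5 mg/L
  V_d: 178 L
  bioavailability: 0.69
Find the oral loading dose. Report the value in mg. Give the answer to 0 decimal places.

LD = Css × Vd / F = 32.5 × 178 / 0.69 = 8384 mg

8384 mg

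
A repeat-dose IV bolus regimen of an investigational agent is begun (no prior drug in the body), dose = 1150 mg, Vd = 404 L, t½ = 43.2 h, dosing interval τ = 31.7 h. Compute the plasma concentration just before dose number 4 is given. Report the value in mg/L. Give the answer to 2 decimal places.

3.36 mg/L

C₀ per dose = Dose / Vd = 1150 / 404 = 2.847 mg/L
k = ln2 / t½ = 0.693147 / 43.2 = 0.01605 h⁻¹
Fraction remaining after one interval: r = e^(−kτ) = e^(−0.01605 × 31.7) = 0.6012
Before dose 4, 3 doses have been given (aged 1τ, 2τ, 3τ).
C_trough = C₀ × (r + r² + … + r^3) = C₀ × r(1−r^3)/(1−r)
        = 2.847 × 0.6012 × (1 − 0.2173) / (1 − 0.6012) = 3.359 mg/L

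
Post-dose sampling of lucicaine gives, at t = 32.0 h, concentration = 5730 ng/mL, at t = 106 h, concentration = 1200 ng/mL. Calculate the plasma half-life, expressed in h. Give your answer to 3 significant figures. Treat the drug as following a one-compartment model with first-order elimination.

32.8 h

k = ln(C₁/C₂) / (t₂ − t₁) = ln(5730/1200) / (106 − 32.0)
  = 1.563 / 74.00 = 0.02112 h⁻¹
t½ = ln2 / k = 0.693147 / 0.02112 = 32.82 h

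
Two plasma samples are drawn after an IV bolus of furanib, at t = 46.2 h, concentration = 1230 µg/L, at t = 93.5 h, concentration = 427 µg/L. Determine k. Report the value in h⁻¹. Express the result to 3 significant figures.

k = ln(C₁/C₂) / (t₂ − t₁) = ln(1230/427) / (93.5 − 46.2)
  = 1.058 / 47.30 = 0.02237 h⁻¹

0.0224 h⁻¹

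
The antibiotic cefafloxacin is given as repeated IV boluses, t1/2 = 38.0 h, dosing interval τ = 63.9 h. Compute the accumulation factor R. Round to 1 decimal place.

k = ln2 / t½ = 0.693147 / 38.0 = 0.01824 h⁻¹
e^(−kτ) = e^(−0.01824 × 63.9) = 0.3118
Accumulation ratio R = 1 / (1 − e^(−kτ)) = 1 / (1 − 0.3118) = 1.453

1.5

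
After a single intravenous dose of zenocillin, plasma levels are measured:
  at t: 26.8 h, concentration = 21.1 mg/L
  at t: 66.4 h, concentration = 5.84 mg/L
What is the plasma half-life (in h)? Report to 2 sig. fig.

21 h

k = ln(C₁/C₂) / (t₂ − t₁) = ln(21.1/5.84) / (66.4 − 26.8)
  = 1.285 / 39.60 = 0.03245 h⁻¹
t½ = ln2 / k = 0.693147 / 0.03245 = 21.36 h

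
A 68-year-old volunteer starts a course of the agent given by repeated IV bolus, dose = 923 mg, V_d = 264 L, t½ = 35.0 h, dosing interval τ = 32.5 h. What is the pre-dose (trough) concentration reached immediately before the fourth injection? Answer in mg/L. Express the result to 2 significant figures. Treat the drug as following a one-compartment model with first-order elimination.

3.3 mg/L

C₀ per dose = Dose / Vd = 923 / 264 = 3.496 mg/L
k = ln2 / t½ = 0.693147 / 35.0 = 0.01980 h⁻¹
Fraction remaining after one interval: r = e^(−kτ) = e^(−0.01980 × 32.5) = 0.5255
Before dose 4, 3 doses have been given (aged 1τ, 2τ, 3τ).
C_trough = C₀ × (r + r² + … + r^3) = C₀ × r(1−r^3)/(1−r)
        = 3.496 × 0.5255 × (1 − 0.1451) / (1 − 0.5255) = 3.310 mg/L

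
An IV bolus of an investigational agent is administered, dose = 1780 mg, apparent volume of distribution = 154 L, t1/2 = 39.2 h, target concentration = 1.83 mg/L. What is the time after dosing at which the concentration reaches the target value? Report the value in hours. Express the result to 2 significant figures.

C₀ = Dose / Vd = 1780 / 154 = 11.56 mg/L
k = ln2 / t½ = 0.693147 / 39.2 = 0.01768 h⁻¹
t = ln(C₀ / C) / k = ln(11.56 / 1.83) / 0.01768
  = ln(6.317) / 0.01768 = 1.843 / 0.01768 = 104.2 h

100 h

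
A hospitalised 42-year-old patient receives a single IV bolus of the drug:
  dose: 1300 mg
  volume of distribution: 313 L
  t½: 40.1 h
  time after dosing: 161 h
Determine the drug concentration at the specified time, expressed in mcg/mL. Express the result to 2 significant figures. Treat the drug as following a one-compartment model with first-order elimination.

C₀ = Dose / Vd = 1300 / 313 = 4.153 mg/L
k = ln2 / t½ = 0.693147 / 40.1 = 0.01729 h⁻¹
C = C₀ · e^(−k·t) = 4.153 × e^(−0.01729 × 161)
  = 4.153 × 0.06181 = 0.2567 mg/L
(0.2567 mg/L = 0.2567 mcg/mL)

0.26 mcg/mL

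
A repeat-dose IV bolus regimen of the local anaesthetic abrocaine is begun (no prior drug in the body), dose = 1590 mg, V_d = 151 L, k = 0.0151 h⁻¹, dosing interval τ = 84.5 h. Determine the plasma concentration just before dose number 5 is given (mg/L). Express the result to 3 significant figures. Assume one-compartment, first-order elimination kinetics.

C₀ per dose = Dose / Vd = 1590 / 151 = 10.53 mg/L
Fraction remaining after one interval: r = e^(−kτ) = e^(−0.01510 × 84.5) = 0.2792
Before dose 5, 4 doses have been given (aged 1τ, 2τ, 3τ, 4τ).
C_trough = C₀ × (r + r² + … + r^4) = C₀ × r(1−r^4)/(1−r)
        = 10.53 × 0.2792 × (1 − 0.006077) / (1 − 0.2792) = 4.054 mg/L

4.05 mg/L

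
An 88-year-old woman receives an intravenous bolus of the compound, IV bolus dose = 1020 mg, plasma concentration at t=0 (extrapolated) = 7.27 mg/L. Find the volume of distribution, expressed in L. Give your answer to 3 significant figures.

140 L

Vd = Dose / C₀ = 1020 / 7.27 = 140.3 L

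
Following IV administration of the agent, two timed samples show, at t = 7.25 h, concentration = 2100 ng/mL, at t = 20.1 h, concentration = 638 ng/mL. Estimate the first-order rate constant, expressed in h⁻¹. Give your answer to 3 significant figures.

0.0927 h⁻¹

k = ln(C₁/C₂) / (t₂ − t₁) = ln(2100/638) / (20.1 − 7.25)
  = 1.191 / 12.85 = 0.09268 h⁻¹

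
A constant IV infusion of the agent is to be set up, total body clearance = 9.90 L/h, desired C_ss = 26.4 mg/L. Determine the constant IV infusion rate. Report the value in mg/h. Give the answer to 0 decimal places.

261 mg/h

At steady state, infusion rate R₀ = Css × CL = 26.4 × 9.900 = 261.4 mg/h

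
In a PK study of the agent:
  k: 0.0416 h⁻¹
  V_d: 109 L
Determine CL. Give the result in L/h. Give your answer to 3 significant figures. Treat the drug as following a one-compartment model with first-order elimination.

CL = k × Vd = 0.0416 × 109 = 4.534 L/h

4.53 L/h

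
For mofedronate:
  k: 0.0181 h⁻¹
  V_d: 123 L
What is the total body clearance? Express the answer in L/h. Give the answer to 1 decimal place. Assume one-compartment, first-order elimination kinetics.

CL = k × Vd = 0.0181 × 123 = 2.226 L/h

2.2 L/h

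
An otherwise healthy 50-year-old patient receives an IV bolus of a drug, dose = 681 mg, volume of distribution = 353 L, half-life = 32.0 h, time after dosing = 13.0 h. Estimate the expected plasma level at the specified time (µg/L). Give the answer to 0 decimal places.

1456 µg/L

C₀ = Dose / Vd = 681.0 / 353 = 1.929 mg/L
k = ln2 / t½ = 0.693147 / 32.0 = 0.02166 h⁻¹
C = C₀ · e^(−k·t) = 1.929 × e^(−0.02166 × 13.0)
  = 1.929 × 0.7546 = 1.456 mg/L
Convert: 1.456 mg/L × 1000 = 1456 µg/L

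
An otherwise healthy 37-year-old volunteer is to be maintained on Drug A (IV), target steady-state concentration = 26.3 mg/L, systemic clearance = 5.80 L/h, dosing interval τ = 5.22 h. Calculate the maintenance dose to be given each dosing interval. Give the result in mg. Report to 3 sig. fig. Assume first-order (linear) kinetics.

796 mg

At steady state, Dose/τ = Css × CL.
Dose = Css × CL × τ = 26.3 × 5.800 × 5.22 = 796.3 mg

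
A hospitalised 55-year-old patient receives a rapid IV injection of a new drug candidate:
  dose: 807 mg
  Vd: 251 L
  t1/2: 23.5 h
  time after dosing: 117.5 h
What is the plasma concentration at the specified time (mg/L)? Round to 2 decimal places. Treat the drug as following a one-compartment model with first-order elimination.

C₀ = Dose / Vd = 807.0 / 251 = 3.215 mg/L
k = ln2 / t½ = 0.693147 / 23.5 = 0.02950 h⁻¹
t / t½ = 117.5 / 23.5 = 5 half-lives
C = C₀ × (1/2)^5 = 3.215 × 0.03125 = 0.1005 mg/L

0.10 mg/L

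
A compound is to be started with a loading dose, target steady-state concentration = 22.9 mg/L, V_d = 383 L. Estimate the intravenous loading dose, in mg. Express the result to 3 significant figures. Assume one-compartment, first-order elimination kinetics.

LD = Css × Vd = 22.9 × 383 = 8771 mg

8770 mg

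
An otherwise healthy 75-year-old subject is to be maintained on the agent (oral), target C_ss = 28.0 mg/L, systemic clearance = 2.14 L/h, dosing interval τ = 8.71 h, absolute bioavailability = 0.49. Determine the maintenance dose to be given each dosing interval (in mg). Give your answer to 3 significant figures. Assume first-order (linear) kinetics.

1070 mg

At steady state, F × (Dose/τ) = Css × CL.
Dose = Css × CL × τ / F = 28.0 × 2.140 × 8.71 / 0.49 = 1065 mg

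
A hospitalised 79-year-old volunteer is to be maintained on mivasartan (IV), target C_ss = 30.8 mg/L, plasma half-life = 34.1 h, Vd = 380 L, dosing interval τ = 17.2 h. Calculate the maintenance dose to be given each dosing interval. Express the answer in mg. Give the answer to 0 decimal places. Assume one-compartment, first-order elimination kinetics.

4092 mg

k = ln2 / t½ = 0.693147 / 34.1 = 0.02033 h⁻¹
CL = k × Vd = 0.02033 × 380 = 7.725 L/h
At steady state, Dose/τ = Css × CL.
Dose = Css × CL × τ = 30.8 × 7.725 × 17.2 = 4092 mg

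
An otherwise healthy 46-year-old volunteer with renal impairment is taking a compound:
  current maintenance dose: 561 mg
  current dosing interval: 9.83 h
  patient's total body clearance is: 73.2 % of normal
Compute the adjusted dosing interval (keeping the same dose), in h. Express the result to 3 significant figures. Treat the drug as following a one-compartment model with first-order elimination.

13.4 h

To keep the same average steady-state level, dosing rate must scale with clearance.
CL ratio = 73.2 / 100 = 0.7320
New interval (same dose) = 9.83 / 0.7320 = 13.43 h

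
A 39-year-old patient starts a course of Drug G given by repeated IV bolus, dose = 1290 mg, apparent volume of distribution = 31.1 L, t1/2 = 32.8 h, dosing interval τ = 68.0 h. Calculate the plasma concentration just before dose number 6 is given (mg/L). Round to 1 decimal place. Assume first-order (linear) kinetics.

C₀ per dose = Dose / Vd = 1290 / 31.1 = 41.48 mg/L
k = ln2 / t½ = 0.693147 / 32.8 = 0.02113 h⁻¹
Fraction remaining after one interval: r = e^(−kτ) = e^(−0.02113 × 68.0) = 0.2377
Before dose 6, 5 doses have been given (aged 1τ, 2τ, 3τ, 4τ, 5τ).
C_trough = C₀ × (r + r² + … + r^5) = C₀ × r(1−r^5)/(1−r)
        = 41.48 × 0.2377 × (1 − 0.0007588) / (1 − 0.2377) = 12.92 mg/L

12.9 mg/L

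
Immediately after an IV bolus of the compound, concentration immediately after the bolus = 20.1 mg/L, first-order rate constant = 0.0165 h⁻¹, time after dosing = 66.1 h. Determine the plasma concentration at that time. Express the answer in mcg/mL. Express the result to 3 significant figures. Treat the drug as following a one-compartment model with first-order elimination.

6.75 mcg/mL

C = C₀ · e^(−k·t) = 20.10 × e^(−0.01650 × 66.1)
  = 20.10 × 0.3360 = 6.754 mg/L
(6.754 mg/L = 6.754 mcg/mL)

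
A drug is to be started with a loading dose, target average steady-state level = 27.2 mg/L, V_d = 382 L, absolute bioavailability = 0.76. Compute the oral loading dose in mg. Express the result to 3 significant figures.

LD = Css × Vd / F = 27.2 × 382 / 0.76 = 13670 mg

13700 mg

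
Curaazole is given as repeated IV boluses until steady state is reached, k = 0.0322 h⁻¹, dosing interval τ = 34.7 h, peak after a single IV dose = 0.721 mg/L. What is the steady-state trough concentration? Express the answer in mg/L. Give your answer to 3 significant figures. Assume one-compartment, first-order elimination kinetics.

0.351 mg/L

e^(−kτ) = e^(−0.03220 × 34.7) = 0.3271
Accumulation ratio R = 1 / (1 − e^(−kτ)) = 1 / (1 − 0.3271) = 1.486
Steady-state trough = C₀ × R × e^(−kτ) = 0.721 × 1.486 × 0.3271 = 0.3505 mg/L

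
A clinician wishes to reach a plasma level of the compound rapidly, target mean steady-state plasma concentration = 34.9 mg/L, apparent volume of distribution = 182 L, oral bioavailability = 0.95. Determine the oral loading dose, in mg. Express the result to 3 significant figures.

LD = Css × Vd / F = 34.9 × 182 / 0.95 = 6686 mg

6690 mg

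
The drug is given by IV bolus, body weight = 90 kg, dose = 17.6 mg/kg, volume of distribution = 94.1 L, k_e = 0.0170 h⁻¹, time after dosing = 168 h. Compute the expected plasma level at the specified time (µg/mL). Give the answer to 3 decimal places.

0.968 µg/mL

Total dose = 17.6 × 90 = 1584 mg
C₀ = Dose / Vd = 1584 / 94.1 = 16.83 mg/L
C = C₀ · e^(−k·t) = 16.83 × e^(−0.01700 × 168)
  = 16.83 × 0.05750 = 0.9677 mg/L
(0.9677 mg/L = 0.9677 µg/mL)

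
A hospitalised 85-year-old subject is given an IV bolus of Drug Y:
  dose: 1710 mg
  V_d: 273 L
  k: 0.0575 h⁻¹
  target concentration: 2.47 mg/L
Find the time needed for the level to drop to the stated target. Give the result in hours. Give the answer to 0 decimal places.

16 h

C₀ = Dose / Vd = 1710 / 273 = 6.264 mg/L
t = ln(C₀ / C) / k = ln(6.264 / 2.47) / 0.05750
  = ln(2.536) / 0.05750 = 0.9306 / 0.05750 = 16.18 h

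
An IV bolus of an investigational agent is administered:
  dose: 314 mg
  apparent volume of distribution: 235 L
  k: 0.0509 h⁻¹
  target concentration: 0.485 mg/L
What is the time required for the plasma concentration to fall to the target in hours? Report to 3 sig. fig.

C₀ = Dose / Vd = 314.0 / 235 = 1.336 mg/L
t = ln(C₀ / C) / k = ln(1.336 / 0.485) / 0.05090
  = ln(2.755) / 0.05090 = 1.013 / 0.05090 = 19.90 h

19.9 h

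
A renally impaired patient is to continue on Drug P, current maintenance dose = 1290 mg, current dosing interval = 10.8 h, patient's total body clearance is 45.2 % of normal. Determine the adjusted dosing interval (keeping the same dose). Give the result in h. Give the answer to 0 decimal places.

To keep the same average steady-state level, dosing rate must scale with clearance.
CL ratio = 45.2 / 100 = 0.4520
New interval (same dose) = 10.8 / 0.4520 = 23.89 h

24 h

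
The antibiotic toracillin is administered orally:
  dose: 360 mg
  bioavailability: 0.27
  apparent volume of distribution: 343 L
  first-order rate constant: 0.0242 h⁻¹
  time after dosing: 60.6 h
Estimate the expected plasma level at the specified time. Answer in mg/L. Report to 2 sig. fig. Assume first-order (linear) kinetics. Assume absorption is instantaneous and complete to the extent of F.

0.065 mg/L

Amount reaching circulation = F × Dose = 0.27 × 360.0 = 97.20 mg
C₀ = F·Dose / Vd = 97.20 / 343 = 0.2834 mg/L
C = C₀ · e^(−k·t) = 0.2834 × e^(−0.02420 × 60.6)
  = 0.2834 × 0.2307 = 0.06538 mg/L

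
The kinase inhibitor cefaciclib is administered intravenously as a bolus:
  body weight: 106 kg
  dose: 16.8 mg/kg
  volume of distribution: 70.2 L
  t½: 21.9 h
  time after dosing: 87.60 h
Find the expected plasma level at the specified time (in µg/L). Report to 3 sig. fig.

1590 µg/L

Total dose = 16.8 × 106 = 1781 mg
C₀ = Dose / Vd = 1781 / 70.2 = 25.37 mg/L
k = ln2 / t½ = 0.693147 / 21.9 = 0.03165 h⁻¹
t / t½ = 87.60 / 21.9 = 4 half-lives
C = C₀ × (1/2)^4 = 25.37 × 0.06250 = 1.586 mg/L
Convert: 1.586 mg/L × 1000 = 1586 µg/L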